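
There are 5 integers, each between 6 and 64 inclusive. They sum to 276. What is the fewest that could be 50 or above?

3

If only k of them are at least 50, the other 5 − k are at most 49, so the total is at most k·64 + (5 − k)·49.
This must reach 276, so k·64 + (5 − k)·49 ≥ 276, giving k ≥ 3.
Exactly 3 works: 3 values at 64 and 2 at 49 total 290; lower one of the high values by 14 (still ≥ 50) to hit 276.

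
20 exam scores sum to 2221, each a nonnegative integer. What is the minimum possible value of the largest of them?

The average is 2221/20 > 111, so not all 20 can be 111 or less; the largest is ≥ 112.
Taking 19 copies of 111 and 1 copy of 112 gives exactly 2221, so 112 is attained.

112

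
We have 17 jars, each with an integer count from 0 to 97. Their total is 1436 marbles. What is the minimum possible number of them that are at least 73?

If only k of them are at least 73, the other 17 − k are at most 72, so the total is at most k·97 + (17 − k)·72.
This must reach 1436, so k·97 + (17 − k)·72 ≥ 1436, giving k ≥ 9.
Exactly 9 works: 9 values at 97 and 8 at 72 total 1449; lower one of the high values by 13 (still ≥ 73) to hit 1436.

9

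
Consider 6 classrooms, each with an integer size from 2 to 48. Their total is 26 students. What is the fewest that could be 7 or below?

4

Each value above 7 is at least 8, contributing at least 8 − 2 = 6 above the floor 2.
The sum exceeds the floor total 12 by 14, so at most ⌊14/6⌋ = 2 exceed 7, and at least 4 are ≤ 7.
Exactly 4 works: 4 values at 2 and 2 at 8 total 24; raise one of the low values by 2 (still ≤ 7) to hit 26.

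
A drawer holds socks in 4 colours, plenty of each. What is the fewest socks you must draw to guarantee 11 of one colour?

41

You could draw 10 of every colour without reaching 11 of any — 40 in all.
One more forces 11 of some colour, so 40 + 1 = 41.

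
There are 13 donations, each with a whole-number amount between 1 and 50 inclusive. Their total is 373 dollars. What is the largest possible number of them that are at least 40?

Suppose k of them are at least 40. Those contribute at least 40 each and the other 13 − k at least 1 each.
So the total is at least 40k + 1(13 − k) = 13 + 39k. This must be ≤ 373, giving k ≤ 9.
k = 9 is achieved by 9 values at 40 and 4 at 1, total 364; add 9 to one value (staying below 40) to reach 373.

9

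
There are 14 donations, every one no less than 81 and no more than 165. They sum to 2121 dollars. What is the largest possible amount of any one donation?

165

To make one donation as large as possible, make the other 13 as small as possible.
The other 13 contribute at least 13 × 81 = 1053, leaving at most 2121 − 1053 = 1068.
But each donation is capped at 165, so the maximum is 165.
Achievable: one at 165 and the other 13 totalling 1956, which fits since 13 × 81 ≤ 1956 ≤ 13 × 165.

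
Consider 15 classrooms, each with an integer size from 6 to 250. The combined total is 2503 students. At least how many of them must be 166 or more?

Each value short of 166 is at most 165, costing at least 250 − 165 = 85 against the maximum total of 3750.
We can afford to lose at most 3750 − 2503 = 1247, so at most ⌊1247/85⌋ = 14 fall short, and at least 1 are ≥ 166.
Exactly 1 works: 1 value at 250 and 14 at 165 total 2560; lower one of the high values by 57 (still ≥ 166) to hit 2503.

1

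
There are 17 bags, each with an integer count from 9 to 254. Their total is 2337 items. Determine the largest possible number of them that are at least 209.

10

If k of the values are ≥ 209, the total is ≥ 209k + 9(17 − k).
Setting 209k + 9(17 − k) ≤ 2337 gives 200k ≤ 2184, so k ≤ 10.
k = 10 is achieved by 10 values at 209 and 7 at 9, total 2153; add 184 to one value (staying below 209) to reach 2337.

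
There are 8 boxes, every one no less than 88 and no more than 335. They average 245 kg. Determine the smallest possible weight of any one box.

Minimizing one value means maximizing the remaining 7.
The total is 8 × 245 = 1960.
The other 7 can take up 7 × 335 = 2345 ≥ 1960 − 88, so one box can sit at its floor of 88.
Achievable: one at 88 and the other 7 totalling 1872, which fits since 7 × 88 ≤ 1872 ≤ 7 × 335.

88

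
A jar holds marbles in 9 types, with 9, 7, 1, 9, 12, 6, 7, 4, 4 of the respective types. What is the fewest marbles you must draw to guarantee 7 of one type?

In the worst case you take as many as possible of each type without reaching 7: 6 + 6 + 1 + 6 + 6 + 6 + 6 + 4 + 4 = 45.
The next one must give 7 of some type, so 45 + 1 = 46.

46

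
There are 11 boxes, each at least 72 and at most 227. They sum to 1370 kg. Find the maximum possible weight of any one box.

227

To make one box as large as possible, make the other 10 as small as possible.
The other 10 contribute at least 10 × 72 = 720, leaving at most 1370 − 720 = 650.
But each box is capped at 227, so the maximum is 227.
Achievable: one at 227 and the other 10 totalling 1143, which fits since 10 × 72 ≤ 1143 ≤ 10 × 227.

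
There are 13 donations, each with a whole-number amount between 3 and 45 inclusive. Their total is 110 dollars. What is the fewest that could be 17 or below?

9

Each value above 17 is at least 18, contributing at least 18 − 3 = 15 above the floor 3.
The sum exceeds the floor total 39 by 71, so at most ⌊71/15⌋ = 4 exceed 17, and at least 9 are ≤ 17.
Exactly 9 works: 9 values at 3 and 4 at 18 total 99; raise one of the low values by 11 (still ≤ 17) to hit 110.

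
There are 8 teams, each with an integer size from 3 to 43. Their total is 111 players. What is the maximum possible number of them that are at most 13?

7

Each value at 13 or below falls at least 43 − 13 = 30 short of the ceiling 43.
The ceiling total is 8 × 43 = 344, and we need 111, so at most ⌊(344 − 111)/30⌋ = 7 can be that low.
k = 7 is achieved by 7 values at 13 and 1 at 43, total 134; lower one of the 43's by 23 (still > 13) to reach 111.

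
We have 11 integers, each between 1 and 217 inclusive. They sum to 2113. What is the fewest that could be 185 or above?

3

Each value short of 185 is at most 184, costing at least 217 − 184 = 33 against the maximum total of 2387.
We can afford to lose at most 2387 − 2113 = 274, so at most ⌊274/33⌋ = 8 fall short, and at least 3 are ≥ 185.
Exactly 3 works: 3 values at 217 and 8 at 184 total 2123; lower one of the high values by 10 (still ≥ 185) to hit 2113.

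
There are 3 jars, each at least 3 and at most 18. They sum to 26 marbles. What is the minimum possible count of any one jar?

To make one jar as small as possible, make the other 2 as large as possible.
The other 2 can take up 2 × 18 = 36 ≥ 26 − 3, so one jar can sit at its floor of 3.
Achievable: one at 3 and the other 2 totalling 23, which fits since 2 × 3 ≤ 23 ≤ 2 × 18.

3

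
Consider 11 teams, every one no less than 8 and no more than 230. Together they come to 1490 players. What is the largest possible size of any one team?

230

To make one team as large as possible, make the other 10 as small as possible.
The other 10 contribute at least 10 × 8 = 80, leaving at most 1490 − 80 = 1410.
But each team is capped at 230, so the maximum is 230.
Achievable: one at 230 and the other 10 totalling 1260, which fits since 10 × 8 ≤ 1260 ≤ 10 × 230.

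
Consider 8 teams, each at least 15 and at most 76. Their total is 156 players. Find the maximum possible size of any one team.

51

Maximizing one value means minimizing the remaining 7.
The other 7 contribute at least 7 × 15 = 105, leaving at most 156 − 105 = 51.
Since 51 ≤ 76, this is achievable: one at 51 and 7 at 15.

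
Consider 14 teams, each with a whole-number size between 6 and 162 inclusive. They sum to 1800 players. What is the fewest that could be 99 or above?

If only k of them are at least 99, the other 14 − k are at most 98, so the total is at most k·162 + (14 − k)·98.
This must reach 1800, so k·162 + (14 − k)·98 ≥ 1800, giving k ≥ 7.
Exactly 7 works: 7 values at 162 and 7 at 98 total 1820; lower one of the high values by 20 (still ≥ 99) to hit 1800.

7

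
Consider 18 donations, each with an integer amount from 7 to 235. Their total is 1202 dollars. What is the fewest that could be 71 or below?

2

If only k of them are at most 71, the other 18 − k are at least 72, so the total is at least (18 − k)·72 + k·7.
This is ≤ 1202, so (18 − k)·72 + 7k ≤ 1202, which gives k ≥ 2.
Exactly 2 works: 2 values at 7 and 16 at 72 total 1166; raise one of the low values by 36 (still ≤ 71) to hit 1202.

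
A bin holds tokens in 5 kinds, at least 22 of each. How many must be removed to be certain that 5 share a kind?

In the worst case you draw 4 of each of the 5 kinds: 5 × 4 = 20.
One more forces 5 of some kind, so 20 + 1 = 21.

21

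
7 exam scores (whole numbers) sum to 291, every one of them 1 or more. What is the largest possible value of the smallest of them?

If every one of the 7 were at least 42, the total would be at least 7 × 42 = 294 > 291.
Equality holds with 3 values of 41 and 4 values of 42.

41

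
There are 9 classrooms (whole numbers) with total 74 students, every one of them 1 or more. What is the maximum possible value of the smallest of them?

8

The 9 values sum to 74, so their minimum is at most ⌊74/9⌋ = 8.
Taking 7 copies of 8 and 2 copies of 9 gives exactly 74, so 8 is attained.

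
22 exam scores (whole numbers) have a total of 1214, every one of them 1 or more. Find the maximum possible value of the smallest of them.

The average is 1214/22 < 56, so some value is ≤ 55.
Taking 18 copies of 55 and 4 copies of 56 gives exactly 1214, so 55 is attained.

55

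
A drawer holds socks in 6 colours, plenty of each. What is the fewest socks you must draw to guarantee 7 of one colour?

37

In the worst case you draw 6 of each of the 6 colours: 6 × 6 = 36.
One more forces 7 of some colour, so 36 + 1 = 37.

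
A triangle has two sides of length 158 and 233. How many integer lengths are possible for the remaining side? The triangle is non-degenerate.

The triangle inequality gives |158 − 233| < c < 158 + 233, i.e. 75 < c < 391.
So c can be any integer from 76 to 390: 315 values.

315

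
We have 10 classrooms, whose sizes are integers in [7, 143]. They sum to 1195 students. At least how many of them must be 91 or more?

6

Suppose at most 10 − j of them reach 91; then j values are ≤ 90 and the rest ≤ 143.
The total is then ≤ 90·j + 143·(10 − j) = 1430 − 53j. For this to be ≥ 1195 we need j ≤ 4, so at least 10 − 4 = 6 must reach 91.
Exactly 6 works: 6 values at 143 and 4 at 90 total 1218; lower one of the high values by 23 (still ≥ 91) to hit 1195.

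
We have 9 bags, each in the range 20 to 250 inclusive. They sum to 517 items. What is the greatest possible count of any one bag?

To make one bag as large as possible, make the other 8 as small as possible.
The other 8 contribute at least 8 × 20 = 160, leaving at most 517 − 160 = 357.
But each bag is capped at 250, so the maximum is 250.
Achievable: one at 250 and the other 8 totalling 267, which fits since 8 × 20 ≤ 267 ≤ 8 × 250.

250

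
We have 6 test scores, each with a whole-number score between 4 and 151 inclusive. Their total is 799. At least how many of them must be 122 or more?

If only k of them are at least 122, the other 6 − k are at most 121, so the total is at most k·151 + (6 − k)·121.
This must reach 799, so k·151 + (6 − k)·121 ≥ 799, giving k ≥ 3.
Exactly 3 works: 3 values at 151 and 3 at 121 total 816; lower one of the high values by 17 (still ≥ 122) to hit 799.

3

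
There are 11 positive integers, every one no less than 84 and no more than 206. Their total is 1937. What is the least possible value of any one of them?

Minimizing one value means maximizing the remaining 10.
The other 10 can take up 10 × 206 = 2060 ≥ 1937 − 84, so one integer can sit at its floor of 84.
Achievable: one at 84 and the other 10 totalling 1853, which fits since 10 × 84 ≤ 1853 ≤ 10 × 206.

84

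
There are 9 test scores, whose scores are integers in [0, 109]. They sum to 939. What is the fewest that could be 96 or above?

Each value short of 96 is at most 95, costing at least 109 − 95 = 14 against the maximum total of 981.
We can afford to lose at most 981 − 939 = 42, so at most ⌊42/14⌋ = 3 fall short, and at least 6 are ≥ 96.
Exactly 6 works: 6 values at 109 and 3 at 95 total 939.

6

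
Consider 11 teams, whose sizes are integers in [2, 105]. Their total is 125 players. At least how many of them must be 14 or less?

4

If only k of them are at most 14, the other 11 − k are at least 15, so the total is at least (11 − k)·15 + k·2.
This is ≤ 125, so (11 − k)·15 + 2k ≤ 125, which gives k ≥ 4.
Exactly 4 works: 4 values at 2 and 7 at 15 total 113; raise one of the low values by 12 (still ≤ 14) to hit 125.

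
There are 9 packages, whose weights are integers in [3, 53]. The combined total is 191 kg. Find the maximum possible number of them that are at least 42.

If k of the values are ≥ 42, the total is ≥ 42k + 3(9 − k).
Setting 42k + 3(9 − k) ≤ 191 gives 39k ≤ 164, so k ≤ 4.
k = 4 is achieved by 4 values at 42 and 5 at 3, total 183; add 8 to one value (staying below 42) to reach 191.

4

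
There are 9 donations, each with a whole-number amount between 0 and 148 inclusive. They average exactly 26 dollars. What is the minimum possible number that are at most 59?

6

The total is 9 × 26 = 234.
If only k of them are at most 59, the other 9 − k are at least 60, so the total is at least (9 − k)·60 + k·0.
This is ≤ 234, so (9 − k)·60 + 0k ≤ 234, which gives k ≥ 6.
Exactly 6 works: 6 values at 0 and 3 at 60 total 180; raise one of the low values by 54 (still ≤ 59) to hit 234.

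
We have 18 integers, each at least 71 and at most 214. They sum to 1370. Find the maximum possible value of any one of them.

Maximizing one value means minimizing the remaining 17.
The other 17 contribute at least 17 × 71 = 1207, leaving at most 1370 − 1207 = 163.
Since 163 ≤ 214, this is achievable: one at 163 and 17 at 71.

163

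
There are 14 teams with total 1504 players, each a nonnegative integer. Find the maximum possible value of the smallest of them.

If every one of the 14 were at least 108, the total would be at least 14 × 108 = 1512 > 1504.
Taking 8 copies of 107 and 6 copies of 108 gives exactly 1504, so 107 is attained.

107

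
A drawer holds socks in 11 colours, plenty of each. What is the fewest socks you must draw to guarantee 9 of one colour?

In the worst case you draw 8 of each of the 11 colours: 11 × 8 = 88.
One more forces 9 of some colour, so 88 + 1 = 89.

89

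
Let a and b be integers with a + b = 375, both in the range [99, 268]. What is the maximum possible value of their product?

With a + b fixed, ab peaks when the two are closest together.
Taking a = 187 and b = 188 (both in [99, 268]) gives ab = 35156.

35156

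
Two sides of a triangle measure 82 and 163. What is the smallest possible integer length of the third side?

82

The third side must exceed |82 − 163| = 81.
The smallest integer above 81 is 82.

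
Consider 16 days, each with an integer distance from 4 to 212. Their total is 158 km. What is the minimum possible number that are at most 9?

If only k of them are at most 9, the other 16 − k are at least 10, so the total is at least (16 − k)·10 + k·4.
This is ≤ 158, so (16 − k)·10 + 4k ≤ 158, which gives k ≥ 1.
Exactly 1 works: 1 value at 4 and 15 at 10 total 154; raise one of the low values by 4 (still ≤ 9) to hit 158.

1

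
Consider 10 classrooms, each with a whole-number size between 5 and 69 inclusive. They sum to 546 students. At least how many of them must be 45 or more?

Each value short of 45 is at most 44, costing at least 69 − 44 = 25 against the maximum total of 690.
We can afford to lose at most 690 − 546 = 144, so at most ⌊144/25⌋ = 5 fall short, and at least 5 are ≥ 45.
Exactly 5 works: 5 values at 69 and 5 at 44 total 565; lower one of the high values by 19 (still ≥ 45) to hit 546.

5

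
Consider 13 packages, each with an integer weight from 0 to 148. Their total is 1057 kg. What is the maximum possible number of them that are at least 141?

Suppose k of them are at least 141. Those contribute at least 141 each and the other 13 − k at least 0 each.
So the total is at least 141k + 0(13 − k) = 0 + 141k. This must be ≤ 1057, giving k ≤ 7.
k = 7 is achieved by 7 values at 141 and 6 at 0, total 987; add 70 to one value (staying below 141) to reach 1057.

7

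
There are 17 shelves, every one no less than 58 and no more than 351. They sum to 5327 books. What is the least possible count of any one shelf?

58

To make one shelf as small as possible, make the other 16 as large as possible.
The other 16 can take up 16 × 351 = 5616 ≥ 5327 − 58, so one shelf can sit at its floor of 58.
Achievable: one at 58 and the other 16 totalling 5269, which fits since 16 × 58 ≤ 5269 ≤ 16 × 351.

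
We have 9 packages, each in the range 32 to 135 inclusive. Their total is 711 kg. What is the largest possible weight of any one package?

Maximizing one value means minimizing the remaining 8.
The other 8 contribute at least 8 × 32 = 256, leaving at most 711 − 256 = 455.
But each package is capped at 135, so the maximum is 135.
Achievable: one at 135 and the other 8 totalling 576, which fits since 8 × 32 ≤ 576 ≤ 8 × 135.

135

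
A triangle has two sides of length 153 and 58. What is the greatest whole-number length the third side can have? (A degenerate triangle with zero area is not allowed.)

The third side must be less than 153 + 58 = 211.
The largest integer below 211 is 210.

210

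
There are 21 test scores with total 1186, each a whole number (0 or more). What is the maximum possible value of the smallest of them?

56

If every one of the 21 were at least 57, the total would be at least 21 × 57 = 1197 > 1186.
Achievable: 11 of them at 56 and 10 at 57 total 1186.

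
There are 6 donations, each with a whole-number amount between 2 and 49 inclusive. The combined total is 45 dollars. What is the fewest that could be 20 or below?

5

If only k of them are at most 20, the other 6 − k are at least 21, so the total is at least (6 − k)·21 + k·2.
This is ≤ 45, so (6 − k)·21 + 2k ≤ 45, which gives k ≥ 5.
Exactly 5 works: 5 values at 2 and 1 at 21 total 31; raise one of the low values by 14 (still ≤ 20) to hit 45.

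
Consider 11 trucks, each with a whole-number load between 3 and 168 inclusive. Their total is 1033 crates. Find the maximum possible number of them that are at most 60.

Each value at 60 or below falls at least 168 − 60 = 108 short of the ceiling 168.
The ceiling total is 11 × 168 = 1848, and we need 1033, so at most ⌊(1848 − 1033)/108⌋ = 7 can be that low.
k = 7 is achieved by 7 values at 60 and 4 at 168, total 1092; lower one of the 168's by 59 (still > 60) to reach 1033.

7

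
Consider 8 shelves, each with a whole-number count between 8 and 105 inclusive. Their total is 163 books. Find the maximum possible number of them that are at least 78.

1

If k of the values are ≥ 78, the total is ≥ 78k + 8(8 − k).
Setting 78k + 8(8 − k) ≤ 163 gives 70k ≤ 99, so k ≤ 1.
k = 1 is achieved by 1 value at 78 and 7 at 8, total 134; add 29 to one value (staying below 78) to reach 163.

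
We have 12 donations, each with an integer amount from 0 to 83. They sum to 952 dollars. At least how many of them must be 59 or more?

If only k of them are at least 59, the other 12 − k are at most 58, so the total is at most k·83 + (12 − k)·58.
This must reach 952, so k·83 + (12 − k)·58 ≥ 952, giving k ≥ 11.
Exactly 11 works: 11 values at 83 and 1 at 58 total 971; lower one of the high values by 19 (still ≥ 59) to hit 952.

11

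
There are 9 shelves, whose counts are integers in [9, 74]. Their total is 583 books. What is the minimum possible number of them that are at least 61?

If only k of them are at least 61, the other 9 − k are at most 60, so the total is at most k·74 + (9 − k)·60.
This must reach 583, so k·74 + (9 − k)·60 ≥ 583, giving k ≥ 4.
Exactly 4 works: 4 values at 74 and 5 at 60 total 596; lower one of the high values by 13 (still ≥ 61) to hit 583.

4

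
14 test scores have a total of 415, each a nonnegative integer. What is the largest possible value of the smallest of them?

29

The 14 values sum to 415, so their minimum is at most ⌊415/14⌋ = 29.
Taking 5 copies of 29 and 9 copies of 30 gives exactly 415, so 29 is attained.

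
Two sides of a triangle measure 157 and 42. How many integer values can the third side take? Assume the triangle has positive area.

The triangle inequality gives |157 − 42| < c < 157 + 42, i.e. 115 < c < 199.
So c can be any integer from 116 to 198: 83 values.

83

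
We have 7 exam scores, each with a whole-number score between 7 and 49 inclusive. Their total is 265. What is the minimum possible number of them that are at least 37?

1

If only k of them are at least 37, the other 7 − k are at most 36, so the total is at most k·49 + (7 − k)·36.
This must reach 265, so k·49 + (7 − k)·36 ≥ 265, giving k ≥ 1.
Exactly 1 works: 1 value at 49 and 6 at 36 total 265.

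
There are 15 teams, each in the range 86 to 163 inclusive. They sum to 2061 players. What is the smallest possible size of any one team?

Minimizing one value means maximizing the remaining 14.
The other 14 can take up 14 × 163 = 2282 ≥ 2061 − 86, so one team can sit at its floor of 86.
Achievable: one at 86 and the other 14 totalling 1975, which fits since 14 × 86 ≤ 1975 ≤ 14 × 163.

86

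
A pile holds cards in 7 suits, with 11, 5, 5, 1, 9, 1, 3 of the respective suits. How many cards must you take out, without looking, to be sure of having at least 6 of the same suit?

26

In the worst case you take as many as possible of each suit without reaching 6: 5 + 5 + 5 + 1 + 5 + 1 + 3 = 25.
The next one must give 6 of some suit, so 25 + 1 = 26.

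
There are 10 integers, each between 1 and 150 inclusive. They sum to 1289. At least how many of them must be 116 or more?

Each value short of 116 is at most 115, costing at least 150 − 115 = 35 against the maximum total of 1500.
We can afford to lose at most 1500 − 1289 = 211, so at most ⌊211/35⌋ = 6 fall short, and at least 4 are ≥ 116.
Exactly 4 works: 4 values at 150 and 6 at 115 total 1290; lower one of the high values by 1 (still ≥ 116) to hit 1289.

4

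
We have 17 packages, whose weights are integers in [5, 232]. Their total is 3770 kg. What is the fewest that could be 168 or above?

15

Suppose at most 17 − j of them reach 168; then j values are ≤ 167 and the rest ≤ 232.
The total is then ≤ 167·j + 232·(17 − j) = 3944 − 65j. For this to be ≥ 3770 we need j ≤ 2, so at least 17 − 2 = 15 must reach 168.
Exactly 15 works: 15 values at 232 and 2 at 167 total 3814; lower one of the high values by 44 (still ≥ 168) to hit 3770.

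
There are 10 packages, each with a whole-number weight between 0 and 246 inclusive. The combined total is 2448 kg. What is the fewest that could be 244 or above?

Suppose at most 10 − j of them reach 244; then j values are ≤ 243 and the rest ≤ 246.
The total is then ≤ 243·j + 246·(10 − j) = 2460 − 3j. For this to be ≥ 2448 we need j ≤ 4, so at least 10 − 4 = 6 must reach 244.
Exactly 6 works: 6 values at 246 and 4 at 243 total 2448.

6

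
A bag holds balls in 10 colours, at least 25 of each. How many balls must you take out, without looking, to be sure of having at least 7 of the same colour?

In the worst case you draw 6 of each of the 10 colours: 10 × 6 = 60.
One more forces 7 of some colour, so 60 + 1 = 61.

61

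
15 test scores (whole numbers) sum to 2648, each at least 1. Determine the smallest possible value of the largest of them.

The average is 2648/15 > 176, so not all 15 can be 176 or less; the largest is ≥ 177.
Taking 7 copies of 176 and 8 copies of 177 gives exactly 2648, so 177 is attained.

177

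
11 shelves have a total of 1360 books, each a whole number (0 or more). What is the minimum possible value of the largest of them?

124

If every one of the 11 were at most 123, the total would be at most 11 × 123 = 1353 < 1360.
Equality holds with 7 values of 124 and 4 values of 123.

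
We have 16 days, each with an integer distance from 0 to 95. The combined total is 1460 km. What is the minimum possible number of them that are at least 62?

Each value short of 62 is at most 61, costing at least 95 − 61 = 34 against the maximum total of 1520.
We can afford to lose at most 1520 − 1460 = 60, so at most ⌊60/34⌋ = 1 fall short, and at least 15 are ≥ 62.
Exactly 15 works: 15 values at 95 and 1 at 61 total 1486; lower one of the high values by 26 (still ≥ 62) to hit 1460.

15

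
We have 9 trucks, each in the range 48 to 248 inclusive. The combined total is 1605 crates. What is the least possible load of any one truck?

Minimizing one value means maximizing the remaining 8.
The other 8 can take up 8 × 248 = 1984 ≥ 1605 − 48, so one truck can sit at its floor of 48.
Achievable: one at 48 and the other 8 totalling 1557, which fits since 8 × 48 ≤ 1557 ≤ 8 × 248.

48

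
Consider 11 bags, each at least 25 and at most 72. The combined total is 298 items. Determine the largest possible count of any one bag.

Maximizing one value means minimizing the remaining 10.
The other 10 contribute at least 10 × 25 = 250, leaving at most 298 − 250 = 48.
Since 48 ≤ 72, this is achievable: one at 48 and 10 at 25.

48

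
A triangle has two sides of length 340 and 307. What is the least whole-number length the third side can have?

The third side must exceed |340 − 307| = 33.
The smallest integer above 33 is 34.

34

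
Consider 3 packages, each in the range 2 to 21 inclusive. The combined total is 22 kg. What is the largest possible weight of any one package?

18

Maximizing one value means minimizing the remaining 2.
The other 2 contribute at least 2 × 2 = 4, leaving at most 22 − 4 = 18.
Since 18 ≤ 21, this is achievable: one at 18 and 2 at 2.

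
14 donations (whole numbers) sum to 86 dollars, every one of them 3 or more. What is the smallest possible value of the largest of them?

Some value must be at least ⌈86/14⌉ = 7, since 14 × 6 = 84 < 86.
Equality holds with 2 values of 7 and 12 values of 6.

7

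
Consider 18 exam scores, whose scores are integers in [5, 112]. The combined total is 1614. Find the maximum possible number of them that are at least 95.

16

If k of the values are ≥ 95, the total is ≥ 95k + 5(18 − k).
Setting 95k + 5(18 − k) ≤ 1614 gives 90k ≤ 1524, so k ≤ 16.
k = 16 is achieved by 16 values at 95 and 2 at 5, total 1530; add 84 to one value (staying below 95) to reach 1614.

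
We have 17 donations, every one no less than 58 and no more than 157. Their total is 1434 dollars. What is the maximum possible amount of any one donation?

To make one donation as large as possible, make the other 16 as small as possible.
The other 16 contribute at least 16 × 58 = 928, leaving at most 1434 − 928 = 506.
But each donation is capped at 157, so the maximum is 157.
Achievable: one at 157 and the other 16 totalling 1277, which fits since 16 × 58 ≤ 1277 ≤ 16 × 157.

157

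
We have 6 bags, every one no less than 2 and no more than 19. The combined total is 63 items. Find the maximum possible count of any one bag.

19

Maximizing one value means minimizing the remaining 5.
The other 5 contribute at least 5 × 2 = 10, leaving at most 63 − 10 = 53.
But each bag is capped at 19, so the maximum is 19.
Achievable: one at 19 and the other 5 totalling 44, which fits since 5 × 2 ≤ 44 ≤ 5 × 19.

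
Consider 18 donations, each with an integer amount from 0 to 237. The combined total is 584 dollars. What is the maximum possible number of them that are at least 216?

2

With k values at 216 or above and the rest at least 0, the sum is at least 0 + 216k.
Since the sum is 584, we need 216k ≤ 584, i.e. k ≤ 2.
k = 2 is achieved by 2 values at 216 and 16 at 0, total 432; add 152 to one value (staying below 216) to reach 584.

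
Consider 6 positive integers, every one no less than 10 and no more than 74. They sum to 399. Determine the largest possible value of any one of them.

To make one integer as large as possible, make the other 5 as small as possible.
The other 5 contribute at least 5 × 10 = 50, leaving at most 399 − 50 = 349.
But each integer is capped at 74, so the maximum is 74.
Achievable: one at 74 and the other 5 totalling 325, which fits since 5 × 10 ≤ 325 ≤ 5 × 74.

74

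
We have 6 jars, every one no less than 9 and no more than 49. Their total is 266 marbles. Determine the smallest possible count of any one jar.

21

Minimizing one value means maximizing the remaining 5.
The other 5 contribute at most 5 × 49 = 245, leaving at least 266 − 245 = 21.
Since 21 ≥ 9, this is achievable: one at 21 and 5 at 49.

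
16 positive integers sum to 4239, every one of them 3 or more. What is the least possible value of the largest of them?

265

Some value must be at least ⌈4239/16⌉ = 265, since 16 × 264 = 4224 < 4239.
Equality holds with 15 values of 265 and 1 value of 264.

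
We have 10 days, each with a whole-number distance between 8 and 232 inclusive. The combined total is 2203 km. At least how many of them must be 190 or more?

8

Suppose at most 10 − j of them reach 190; then j values are ≤ 189 and the rest ≤ 232.
The total is then ≤ 189·j + 232·(10 − j) = 2320 − 43j. For this to be ≥ 2203 we need j ≤ 2, so at least 10 − 2 = 8 must reach 190.
Exactly 8 works: 8 values at 232 and 2 at 189 total 2234; lower one of the high values by 31 (still ≥ 190) to hit 2203.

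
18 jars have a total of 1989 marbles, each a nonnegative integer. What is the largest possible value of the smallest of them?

The 18 values sum to 1989, so their minimum is at most ⌊1989/18⌋ = 110.
Achievable: 9 of them at 110 and 9 at 111 total 1989.

110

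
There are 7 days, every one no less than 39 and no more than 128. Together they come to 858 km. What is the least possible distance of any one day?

Minimizing one value means maximizing the remaining 6.
The other 6 contribute at most 6 × 128 = 768, leaving at least 858 − 768 = 90.
Since 90 ≥ 39, this is achievable: one at 90 and 6 at 128.

90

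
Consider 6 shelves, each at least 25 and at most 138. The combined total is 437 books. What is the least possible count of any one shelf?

Minimizing one value means maximizing the remaining 5.
The other 5 can take up 5 × 138 = 690 ≥ 437 − 25, so one shelf can sit at its floor of 25.
Achievable: one at 25 and the other 5 totalling 412, which fits since 5 × 25 ≤ 412 ≤ 5 × 138.

25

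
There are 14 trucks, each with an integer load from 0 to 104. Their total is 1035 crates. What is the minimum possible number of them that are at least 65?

Suppose at most 14 − j of them reach 65; then j values are ≤ 64 and the rest ≤ 104.
The total is then ≤ 64·j + 104·(14 − j) = 1456 − 40j. For this to be ≥ 1035 we need j ≤ 10, so at least 14 − 10 = 4 must reach 65.
Exactly 4 works: 4 values at 104 and 10 at 64 total 1056; lower one of the high values by 21 (still ≥ 65) to hit 1035.

4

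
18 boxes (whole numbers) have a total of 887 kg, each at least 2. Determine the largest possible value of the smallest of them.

The 18 values sum to 887, so their minimum is at most ⌊887/18⌋ = 49.
Taking 13 copies of 49 and 5 copies of 50 gives exactly 887, so 49 is attained.

49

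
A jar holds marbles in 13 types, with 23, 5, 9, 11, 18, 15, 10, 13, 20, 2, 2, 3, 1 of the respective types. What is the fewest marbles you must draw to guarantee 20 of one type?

128

In the worst case you take as many as possible of each type without reaching 20: 19 + 5 + 9 + 11 + 18 + 15 + 10 + 13 + 19 + 2 + 2 + 3 + 1 = 127.
The next one must give 20 of some type, so 127 + 1 = 128.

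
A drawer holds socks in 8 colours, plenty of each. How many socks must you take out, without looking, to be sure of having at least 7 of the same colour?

In the worst case you draw 6 of each of the 8 colours: 8 × 6 = 48.
One more forces 7 of some colour, so 48 + 1 = 49.

49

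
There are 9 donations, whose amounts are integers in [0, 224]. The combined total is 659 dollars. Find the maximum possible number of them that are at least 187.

Suppose k of them are at least 187. Those contribute at least 187 each and the other 9 − k at least 0 each.
So the total is at least 187k + 0(9 − k) = 0 + 187k. This must be ≤ 659, giving k ≤ 3.
k = 3 is achieved by 3 values at 187 and 6 at 0, total 561; add 98 to one value (staying below 187) to reach 659.

3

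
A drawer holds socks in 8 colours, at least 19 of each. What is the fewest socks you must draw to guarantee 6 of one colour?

41

You could draw 5 of every colour without reaching 6 of any — 40 in all.
One more forces 6 of some colour, so 40 + 1 = 41.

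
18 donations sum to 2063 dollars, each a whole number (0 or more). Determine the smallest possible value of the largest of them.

115

Some value must be at least ⌈2063/18⌉ = 115, since 18 × 114 = 2052 < 2063.
Achievable: 11 of them at 115 and 7 at 114 total 2063.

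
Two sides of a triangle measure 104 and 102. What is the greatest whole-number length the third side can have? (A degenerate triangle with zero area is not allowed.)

The third side must be less than 104 + 102 = 206.
The largest integer below 206 is 205.

205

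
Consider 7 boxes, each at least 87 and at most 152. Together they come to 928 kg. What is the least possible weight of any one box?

87

To make one box as small as possible, make the other 6 as large as possible.
The other 6 can take up 6 × 152 = 912 ≥ 928 − 87, so one box can sit at its floor of 87.
Achievable: one at 87 and the other 6 totalling 841, which fits since 6 × 87 ≤ 841 ≤ 6 × 152.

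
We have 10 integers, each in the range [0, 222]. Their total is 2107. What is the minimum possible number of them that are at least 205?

4

Suppose at most 10 − j of them reach 205; then j values are ≤ 204 and the rest ≤ 222.
The total is then ≤ 204·j + 222·(10 − j) = 2220 − 18j. For this to be ≥ 2107 we need j ≤ 6, so at least 10 − 6 = 4 must reach 205.
Exactly 4 works: 4 values at 222 and 6 at 204 total 2112; lower one of the high values by 5 (still ≥ 205) to hit 2107.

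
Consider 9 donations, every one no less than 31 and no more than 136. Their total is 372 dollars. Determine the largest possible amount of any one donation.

To make one donation as large as possible, make the other 8 as small as possible.
The other 8 contribute at least 8 × 31 = 248, leaving at most 372 − 248 = 124.
Since 124 ≤ 136, this is achievable: one at 124 and 8 at 31.

124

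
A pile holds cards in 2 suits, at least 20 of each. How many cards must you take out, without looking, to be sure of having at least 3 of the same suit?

5

You could draw 2 of every suit without reaching 3 of any — 4 in all.
One more forces 3 of some suit, so 4 + 1 = 5.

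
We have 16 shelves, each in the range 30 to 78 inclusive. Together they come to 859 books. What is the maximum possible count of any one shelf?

To make one shelf as large as possible, make the other 15 as small as possible.
The other 15 contribute at least 15 × 30 = 450, leaving at most 859 − 450 = 409.
But each shelf is capped at 78, so the maximum is 78.
Achievable: one at 78 and the other 15 totalling 781, which fits since 15 × 30 ≤ 781 ≤ 15 × 78.

78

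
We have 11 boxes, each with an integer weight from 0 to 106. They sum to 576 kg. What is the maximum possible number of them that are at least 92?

With k values at 92 or above and the rest at least 0, the sum is at least 0 + 92k.
Since the sum is 576, we need 92k ≤ 576, i.e. k ≤ 6.
k = 6 is achieved by 6 values at 92 and 5 at 0, total 552; add 24 to one value (staying below 92) to reach 576.

6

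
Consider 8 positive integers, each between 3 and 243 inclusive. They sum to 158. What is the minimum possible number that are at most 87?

Let j be the number exceeding 87. Then the total is ≥ 88·j + 3·(8 − j) = 24 + 85j.
So 85j ≤ 134 and j ≤ 1; hence at least 8 − 1 = 7 are ≤ 87.
Exactly 7 works: 7 values at 3 and 1 at 88 total 109; raise one of the low values by 49 (still ≤ 87) to hit 158.

7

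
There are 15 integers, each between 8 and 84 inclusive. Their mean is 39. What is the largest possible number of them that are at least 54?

The total is 15 × 39 = 585.
Suppose k of them are at least 54. Those contribute at least 54 each and the other 15 − k at least 8 each.
So the total is at least 54k + 8(15 − k) = 120 + 46k. This must be ≤ 585, giving k ≤ 10.
k = 10 is achieved by 10 values at 54 and 5 at 8, total 580; add 5 to one value (staying below 54) to reach 585.

10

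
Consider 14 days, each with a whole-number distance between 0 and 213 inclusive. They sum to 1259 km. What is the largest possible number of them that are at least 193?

If k of the values are ≥ 193, the total is ≥ 193k + 0(14 − k).
Setting 193k + 0(14 − k) ≤ 1259 gives 193k ≤ 1259, so k ≤ 6.
k = 6 is achieved by 6 values at 193 and 8 at 0, total 1158; add 101 to one value (staying below 193) to reach 1259.

6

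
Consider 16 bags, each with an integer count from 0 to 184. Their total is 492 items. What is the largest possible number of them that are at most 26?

15

Suppose k of them are at most 26. Those contribute at most 26 each and the rest at most 184 each.
So the total is at most 26k + 184(16 − k) = 2944 − 158k. This must still be ≥ 492, so k ≤ 15.
k = 15 is achieved by 15 values at 26 and 1 at 184, total 574; lower one of the 184's by 82 (still > 26) to reach 492.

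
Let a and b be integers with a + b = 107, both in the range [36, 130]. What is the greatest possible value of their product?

2862

For a fixed sum, the product ab is largest when a and b are as close as possible.
Taking a = 53 and b = 54 (both in [36, 130]) gives ab = 2862.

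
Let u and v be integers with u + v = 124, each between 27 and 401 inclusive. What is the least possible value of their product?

2619

Since u + v is fixed, pushing one of them to its bound minimizes the product.
The extreme feasible split is u = 27, v = 97, giving uv = 2619.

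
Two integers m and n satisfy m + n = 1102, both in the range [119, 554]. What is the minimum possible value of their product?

303592

For a fixed sum, mn is smallest when m and n are as far apart as possible.
At the endpoint m = 548, n = 1102 − 548 = 554, so mn = 548 × 554 = 303592.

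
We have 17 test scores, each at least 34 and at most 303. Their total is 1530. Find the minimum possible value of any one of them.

Minimizing one value means maximizing the remaining 16.
The other 16 can take up 16 × 303 = 4848 ≥ 1530 − 34, so one score can sit at its floor of 34.
Achievable: one at 34 and the other 16 totalling 1496, which fits since 16 × 34 ≤ 1496 ≤ 16 × 303.

34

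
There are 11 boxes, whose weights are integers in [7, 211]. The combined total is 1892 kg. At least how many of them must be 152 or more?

4

Suppose at most 11 − j of them reach 152; then j values are ≤ 151 and the rest ≤ 211.
The total is then ≤ 151·j + 211·(11 − j) = 2321 − 60j. For this to be ≥ 1892 we need j ≤ 7, so at least 11 − 7 = 4 must reach 152.
Exactly 4 works: 4 values at 211 and 7 at 151 total 1901; lower one of the high values by 9 (still ≥ 152) to hit 1892.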